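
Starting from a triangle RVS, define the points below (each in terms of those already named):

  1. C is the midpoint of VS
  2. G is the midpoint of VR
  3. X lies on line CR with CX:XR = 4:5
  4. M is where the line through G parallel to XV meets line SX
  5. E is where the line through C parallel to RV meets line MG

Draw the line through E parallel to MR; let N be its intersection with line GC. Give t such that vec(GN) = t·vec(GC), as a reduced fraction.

Set R = (0, 0), V = (1, 0), S = (0, 1); any affine frame gives the same invariant.
1. C is the midpoint of VS ⇒ C = (1/2, 1/2)
2. G is the midpoint of VR ⇒ G = (1/2, 0)
3. X lies on line CR with CX:XR = 4:5 ⇒ X = (5/18, 5/18)
4. M is where the line through G parallel to XV meets line SX ⇒ M = (35/96, 5/96)
5. E is where the line through C parallel to RV meets line MG ⇒ E = (-4/5, 1/2)
through E parallel to MR: direction (-35/96, -5/96); meets GC at N = (1/2, 24/35)
N = G + t·(C−G) with t = 48/35

t = 48/35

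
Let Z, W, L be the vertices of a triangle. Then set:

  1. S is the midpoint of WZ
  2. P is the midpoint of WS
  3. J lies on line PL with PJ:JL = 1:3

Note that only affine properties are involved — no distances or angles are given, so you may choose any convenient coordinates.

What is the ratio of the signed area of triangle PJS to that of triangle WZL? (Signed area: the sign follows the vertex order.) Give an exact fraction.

[PJS]:[WZL] = -1/16

Work in coordinates with Z = (0, 0), W = (1, 0), L = (0, 1).
1. S is the midpoint of WZ ⇒ S = (1/2, 0)
2. P is the midpoint of WS ⇒ P = (3/4, 0)
3. J lies on line PL with PJ:JL = 1:3 ⇒ J = (9/16, 1/4)
2·[PJS] = 1/16, 2·[WZL] = -1
[PJS]:[WZL] = 1/16:-1 = -1/16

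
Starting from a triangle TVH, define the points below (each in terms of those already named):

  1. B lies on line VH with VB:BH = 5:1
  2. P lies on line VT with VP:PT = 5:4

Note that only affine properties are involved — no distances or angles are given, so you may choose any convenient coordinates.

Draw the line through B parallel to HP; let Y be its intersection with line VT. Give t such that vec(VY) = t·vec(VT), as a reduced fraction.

Work in coordinates with T = (0, 0), V = (1, 0), H = (0, 1).
1. B lies on line VH with VB:BH = 5:1 ⇒ B = (1/6, 5/6)
2. P lies on line VT with VP:PT = 5:4 ⇒ P = (4/9, 0)
through B parallel to HP: direction (4/9, -1); meets VT at Y = (29/54, 0)
Y = V + t·(T−V) with t = 25/54

t = 25/54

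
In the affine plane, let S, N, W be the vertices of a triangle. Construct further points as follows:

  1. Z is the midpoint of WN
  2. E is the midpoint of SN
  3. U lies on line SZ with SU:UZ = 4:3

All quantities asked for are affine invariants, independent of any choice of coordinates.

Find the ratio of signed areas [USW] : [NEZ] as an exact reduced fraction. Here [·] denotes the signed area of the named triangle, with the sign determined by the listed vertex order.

Work in coordinates with S = (0, 0), N = (1, 0), W = (0, 1).
1. Z is the midpoint of WN ⇒ Z = (1/2, 1/2)
2. E is the midpoint of SN ⇒ E = (1/2, 0)
3. U lies on line SZ with SU:UZ = 4:3 ⇒ U = (2/7, 2/7)
2·[USW] = -2/7, 2·[NEZ] = -1/4
[USW]:[NEZ] = -2/7:-1/4 = 8/7

[USW]:[NEZ] = 8/7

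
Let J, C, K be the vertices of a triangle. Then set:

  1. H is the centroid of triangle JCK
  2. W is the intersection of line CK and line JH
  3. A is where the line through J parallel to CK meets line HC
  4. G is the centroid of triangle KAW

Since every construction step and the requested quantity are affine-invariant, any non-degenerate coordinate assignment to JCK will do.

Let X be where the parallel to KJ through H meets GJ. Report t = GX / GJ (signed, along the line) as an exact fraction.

t = 3

Choose coordinates J = (0, 0), C = (1, 0), K = (0, 1).
1. H is the centroid of triangle JCK ⇒ H = (1/3, 1/3)
2. W is the intersection of line CK and line JH ⇒ W = (1/2, 1/2)
3. A is where the line through J parallel to CK meets line HC ⇒ A = (-1, 1)
4. G is the centroid of triangle KAW ⇒ G = (-1/6, 5/6)
through H parallel to KJ: direction (0, -1); meets GJ at X = (1/3, -5/3)
X = G + t·(J−G) with t = 3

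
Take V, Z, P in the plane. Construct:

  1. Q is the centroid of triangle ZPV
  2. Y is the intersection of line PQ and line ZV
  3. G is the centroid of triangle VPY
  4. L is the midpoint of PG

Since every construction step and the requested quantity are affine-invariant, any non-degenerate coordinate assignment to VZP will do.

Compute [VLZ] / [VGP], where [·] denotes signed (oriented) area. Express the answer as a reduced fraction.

Choose coordinates V = (0, 0), Z = (1, 0), P = (0, 1).
1. Q is the centroid of triangle ZPV ⇒ Q = (1/3, 1/3)
2. Y is the intersection of line PQ and line ZV ⇒ Y = (1/2, 0)
3. G is the centroid of triangle VPY ⇒ G = (1/6, 1/3)
4. L is the midpoint of PG ⇒ L = (1/12, 2/3)
2·[VLZ] = -2/3, 2·[VGP] = 1/6
[VLZ]:[VGP] = -2/3:1/6 = -4

[VLZ]:[VGP] = -4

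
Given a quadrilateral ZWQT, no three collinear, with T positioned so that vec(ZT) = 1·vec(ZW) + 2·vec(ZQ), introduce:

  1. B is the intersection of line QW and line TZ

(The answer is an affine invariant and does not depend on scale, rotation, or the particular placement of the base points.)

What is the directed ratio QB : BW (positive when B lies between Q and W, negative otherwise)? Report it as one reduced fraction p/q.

Set Z = (0, 0), W = (1, 0), Q = (0, 1), T = (1, 2); any affine frame gives the same invariant.
1. B is the intersection of line QW and line TZ ⇒ B = (1/3, 2/3)
B = Q + t·(W−Q) with t = 1/3, so QB:BW = t:(1−t) = 1/3:2/3

QB:BW = 1/2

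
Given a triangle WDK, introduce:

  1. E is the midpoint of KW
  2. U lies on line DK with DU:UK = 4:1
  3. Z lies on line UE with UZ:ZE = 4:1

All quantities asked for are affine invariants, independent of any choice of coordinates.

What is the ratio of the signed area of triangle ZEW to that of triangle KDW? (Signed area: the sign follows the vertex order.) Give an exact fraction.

Set W = (0, 0), D = (1, 0), K = (0, 1); any affine frame gives the same invariant.
1. E is the midpoint of KW ⇒ E = (0, 1/2)
2. U lies on line DK with DU:UK = 4:1 ⇒ U = (1/5, 4/5)
3. Z lies on line UE with UZ:ZE = 4:1 ⇒ Z = (1/25, 14/25)
2·[ZEW] = 1/50, 2·[KDW] = -1
[ZEW]:[KDW] = 1/50:-1 = -1/50

[ZEW]:[KDW] = -1/50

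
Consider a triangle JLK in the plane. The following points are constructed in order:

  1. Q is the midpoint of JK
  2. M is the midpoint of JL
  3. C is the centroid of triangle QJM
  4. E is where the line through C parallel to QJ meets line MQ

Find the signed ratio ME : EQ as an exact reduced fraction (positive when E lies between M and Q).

Assign J = (0, 0), L = (1, 0), K = (0, 1) — the answer is frame-independent, so this choice is without loss of generality.
1. Q is the midpoint of JK ⇒ Q = (0, 1/2)
2. M is the midpoint of JL ⇒ M = (1/2, 0)
3. C is the centroid of triangle QJM ⇒ C = (1/6, 1/6)
4. E is where the line through C parallel to QJ meets line MQ ⇒ E = (1/6, 1/3)
E = M + t·(Q−M) with t = 2/3, so ME:EQ = t:(1−t) = 2/3:1/3

ME:EQ = 2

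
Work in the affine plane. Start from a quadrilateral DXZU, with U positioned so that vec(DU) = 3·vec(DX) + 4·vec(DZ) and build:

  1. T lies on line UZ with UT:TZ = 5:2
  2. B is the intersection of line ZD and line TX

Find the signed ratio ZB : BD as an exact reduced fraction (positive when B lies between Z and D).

ZB:BD = -12/13

Assign D = (0, 0), X = (1, 0), Z = (0, 1), U = (3, 4) — the answer is frame-independent, so this choice is without loss of generality.
1. T lies on line UZ with UT:TZ = 5:2 ⇒ T = (6/7, 13/7)
2. B is the intersection of line ZD and line TX ⇒ B = (0, 13)
B = Z + t·(D−Z) with t = -12, so ZB:BD = t:(1−t) = -12:13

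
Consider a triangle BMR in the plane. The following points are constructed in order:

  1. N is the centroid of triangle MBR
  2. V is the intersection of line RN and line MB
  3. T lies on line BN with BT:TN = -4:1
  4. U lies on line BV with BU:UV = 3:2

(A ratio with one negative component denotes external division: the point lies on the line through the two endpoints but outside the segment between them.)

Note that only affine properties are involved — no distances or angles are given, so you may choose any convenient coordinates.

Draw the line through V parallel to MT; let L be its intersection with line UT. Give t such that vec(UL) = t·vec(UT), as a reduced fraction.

t = 2/7

Work in coordinates with B = (0, 0), M = (1, 0), R = (0, 1).
1. N is the centroid of triangle MBR ⇒ N = (1/3, 1/3)
2. V is the intersection of line RN and line MB ⇒ V = (1/2, 0)
3. T lies on line BN with BT:TN = -4:1 ⇒ T = (4/9, 4/9)
4. U lies on line BV with BU:UV = 3:2 ⇒ U = (3/10, 0)
through V parallel to MT: direction (-5/9, 4/9); meets UT at L = (43/126, 8/63)
L = U + t·(T−U) with t = 2/7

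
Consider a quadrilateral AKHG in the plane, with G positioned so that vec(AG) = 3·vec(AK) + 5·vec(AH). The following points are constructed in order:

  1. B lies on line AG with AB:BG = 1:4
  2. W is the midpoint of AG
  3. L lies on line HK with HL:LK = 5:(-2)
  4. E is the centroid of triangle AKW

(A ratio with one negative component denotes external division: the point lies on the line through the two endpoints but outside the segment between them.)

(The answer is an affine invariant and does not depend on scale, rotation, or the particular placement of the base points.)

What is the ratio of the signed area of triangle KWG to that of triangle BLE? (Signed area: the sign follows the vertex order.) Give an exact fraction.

[KWG]:[BLE] = -225/19

Assign A = (0, 0), K = (1, 0), H = (0, 1), G = (3, 5) — the answer is frame-independent, so this choice is without loss of generality.
1. B lies on line AG with AB:BG = 1:4 ⇒ B = (3/5, 1)
2. W is the midpoint of AG ⇒ W = (3/2, 5/2)
3. L lies on line HK with HL:LK = 5:(-2) ⇒ L = (5/3, -2/3)
4. E is the centroid of triangle AKW ⇒ E = (5/6, 5/6)
2·[KWG] = -5/2, 2·[BLE] = 19/90
[KWG]:[BLE] = -5/2:19/90 = -225/19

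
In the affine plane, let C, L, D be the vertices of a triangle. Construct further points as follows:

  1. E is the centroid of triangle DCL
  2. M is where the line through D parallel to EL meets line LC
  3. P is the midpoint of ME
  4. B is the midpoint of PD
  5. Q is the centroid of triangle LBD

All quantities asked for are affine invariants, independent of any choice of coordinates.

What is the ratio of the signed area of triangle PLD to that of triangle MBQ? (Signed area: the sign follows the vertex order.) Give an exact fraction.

[PLD]:[MBQ] = -3

Work in coordinates with C = (0, 0), L = (1, 0), D = (0, 1).
1. E is the centroid of triangle DCL ⇒ E = (1/3, 1/3)
2. M is where the line through D parallel to EL meets line LC ⇒ M = (2, 0)
3. P is the midpoint of ME ⇒ P = (7/6, 1/6)
4. B is the midpoint of PD ⇒ B = (7/12, 7/12)
5. Q is the centroid of triangle LBD ⇒ Q = (19/36, 19/36)
2·[PLD] = -1/3, 2·[MBQ] = 1/9
[PLD]:[MBQ] = -1/3:1/9 = -3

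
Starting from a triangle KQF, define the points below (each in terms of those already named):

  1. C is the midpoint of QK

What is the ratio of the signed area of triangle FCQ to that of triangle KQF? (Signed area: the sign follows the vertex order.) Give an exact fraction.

[FCQ]:[KQF] = 1/2

Assign K = (0, 0), Q = (1, 0), F = (0, 1) — the answer is frame-independent, so this choice is without loss of generality.
1. C is the midpoint of QK ⇒ C = (1/2, 0)
2·[FCQ] = 1/2, 2·[KQF] = 1
[FCQ]:[KQF] = 1/2:1 = 1/2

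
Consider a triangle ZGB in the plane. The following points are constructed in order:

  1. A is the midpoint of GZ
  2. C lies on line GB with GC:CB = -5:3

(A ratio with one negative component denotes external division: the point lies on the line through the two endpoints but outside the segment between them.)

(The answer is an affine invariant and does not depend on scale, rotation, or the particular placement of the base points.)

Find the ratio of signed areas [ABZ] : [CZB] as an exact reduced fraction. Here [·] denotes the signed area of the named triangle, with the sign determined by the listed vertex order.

Set Z = (0, 0), G = (1, 0), B = (0, 1); any affine frame gives the same invariant.
1. A is the midpoint of GZ ⇒ A = (1/2, 0)
2. C lies on line GB with GC:CB = -5:3 ⇒ C = (-3/2, 5/2)
2·[ABZ] = 1/2, 2·[CZB] = 3/2
[ABZ]:[CZB] = 1/2:3/2 = 1/3

[ABZ]:[CZB] = 1/3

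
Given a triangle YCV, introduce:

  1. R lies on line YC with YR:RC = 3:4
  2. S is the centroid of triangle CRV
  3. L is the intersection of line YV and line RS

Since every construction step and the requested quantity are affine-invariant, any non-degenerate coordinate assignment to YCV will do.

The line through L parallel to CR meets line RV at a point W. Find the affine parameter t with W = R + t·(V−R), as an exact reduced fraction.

t = -3

Set Y = (0, 0), C = (1, 0), V = (0, 1); any affine frame gives the same invariant.
1. R lies on line YC with YR:RC = 3:4 ⇒ R = (3/7, 0)
2. S is the centroid of triangle CRV ⇒ S = (10/21, 1/3)
3. L is the intersection of line YV and line RS ⇒ L = (0, -3)
through L parallel to CR: direction (-4/7, 0); meets RV at W = (12/7, -3)
W = R + t·(V−R) with t = -3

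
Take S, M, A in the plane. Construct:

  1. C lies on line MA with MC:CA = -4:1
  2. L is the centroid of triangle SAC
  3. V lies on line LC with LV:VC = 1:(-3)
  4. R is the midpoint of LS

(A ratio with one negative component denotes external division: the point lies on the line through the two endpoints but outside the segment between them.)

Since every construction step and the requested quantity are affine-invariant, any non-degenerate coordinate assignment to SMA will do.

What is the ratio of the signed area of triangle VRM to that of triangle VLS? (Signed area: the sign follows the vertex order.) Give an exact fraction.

[VRM]:[VLS] = 5/2

Assign S = (0, 0), M = (1, 0), A = (0, 1) — the answer is frame-independent, so this choice is without loss of generality.
1. C lies on line MA with MC:CA = -4:1 ⇒ C = (-1/3, 4/3)
2. L is the centroid of triangle SAC ⇒ L = (-1/9, 7/9)
3. V lies on line LC with LV:VC = 1:(-3) ⇒ V = (0, 1/2)
4. R is the midpoint of LS ⇒ R = (-1/18, 7/18)
2·[VRM] = 5/36, 2·[VLS] = 1/18
[VRM]:[VLS] = 5/36:1/18 = 5/2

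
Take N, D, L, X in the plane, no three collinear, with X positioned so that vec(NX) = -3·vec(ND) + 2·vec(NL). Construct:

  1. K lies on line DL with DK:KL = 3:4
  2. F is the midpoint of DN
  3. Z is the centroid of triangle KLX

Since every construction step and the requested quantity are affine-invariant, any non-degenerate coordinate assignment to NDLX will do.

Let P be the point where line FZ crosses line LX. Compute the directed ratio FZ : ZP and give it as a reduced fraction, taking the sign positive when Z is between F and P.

Assign N = (0, 0), D = (1, 0), L = (0, 1), X = (-3, 2) — the answer is frame-independent, so this choice is without loss of generality.
1. K lies on line DL with DK:KL = 3:4 ⇒ K = (4/7, 3/7)
2. F is the midpoint of DN ⇒ F = (1/2, 0)
3. Z is the centroid of triangle KLX ⇒ Z = (-17/21, 8/7)
line FZ meets LX at P = (-93/89, 120/89)
Z = F + t·(P−F) with t = 89/105, so FZ:ZP = 89/105:16/105

FZ:ZP = 89/16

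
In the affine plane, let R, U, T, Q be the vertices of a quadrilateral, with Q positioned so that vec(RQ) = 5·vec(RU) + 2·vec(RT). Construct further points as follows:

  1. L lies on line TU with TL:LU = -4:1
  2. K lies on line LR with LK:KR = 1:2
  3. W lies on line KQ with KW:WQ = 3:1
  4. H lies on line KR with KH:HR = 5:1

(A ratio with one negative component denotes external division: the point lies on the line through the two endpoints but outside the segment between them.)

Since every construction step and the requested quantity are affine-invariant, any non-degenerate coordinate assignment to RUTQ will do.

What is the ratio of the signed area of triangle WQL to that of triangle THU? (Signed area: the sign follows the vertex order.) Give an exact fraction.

[WQL]:[THU] = -13/32

Set R = (0, 0), U = (1, 0), T = (0, 1), Q = (5, 2); any affine frame gives the same invariant.
1. L lies on line TU with TL:LU = -4:1 ⇒ L = (4/3, -1/3)
2. K lies on line LR with LK:KR = 1:2 ⇒ K = (8/9, -2/9)
3. W lies on line KQ with KW:WQ = 3:1 ⇒ W = (143/36, 13/9)
4. H lies on line KR with KH:HR = 5:1 ⇒ H = (4/27, -1/27)
2·[WQL] = -13/36, 2·[THU] = 8/9
[WQL]:[THU] = -13/36:8/9 = -13/32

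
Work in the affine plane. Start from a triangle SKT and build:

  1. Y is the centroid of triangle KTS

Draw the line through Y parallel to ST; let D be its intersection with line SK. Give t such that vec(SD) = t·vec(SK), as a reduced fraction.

t = 1/3

Set S = (0, 0), K = (1, 0), T = (0, 1); any affine frame gives the same invariant.
1. Y is the centroid of triangle KTS ⇒ Y = (1/3, 1/3)
through Y parallel to ST: direction (0, 1); meets SK at D = (1/3, 0)
D = S + t·(K−S) with t = 1/3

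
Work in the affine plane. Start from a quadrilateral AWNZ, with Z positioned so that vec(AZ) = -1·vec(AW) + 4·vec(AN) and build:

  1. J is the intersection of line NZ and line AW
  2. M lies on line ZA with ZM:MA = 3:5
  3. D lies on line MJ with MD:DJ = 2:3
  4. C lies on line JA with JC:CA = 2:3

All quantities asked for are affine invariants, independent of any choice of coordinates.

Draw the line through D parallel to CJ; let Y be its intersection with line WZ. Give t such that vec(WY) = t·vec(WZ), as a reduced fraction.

Assign A = (0, 0), W = (1, 0), N = (0, 1), Z = (-1, 4) — the answer is frame-independent, so this choice is without loss of generality.
1. J is the intersection of line NZ and line AW ⇒ J = (1/3, 0)
2. M lies on line ZA with ZM:MA = 3:5 ⇒ M = (-5/8, 5/2)
3. D lies on line MJ with MD:DJ = 2:3 ⇒ D = (-29/120, 3/2)
4. C lies on line JA with JC:CA = 2:3 ⇒ C = (1/5, 0)
through D parallel to CJ: direction (2/15, 0); meets WZ at Y = (1/4, 3/2)
Y = W + t·(Z−W) with t = 3/8

t = 3/8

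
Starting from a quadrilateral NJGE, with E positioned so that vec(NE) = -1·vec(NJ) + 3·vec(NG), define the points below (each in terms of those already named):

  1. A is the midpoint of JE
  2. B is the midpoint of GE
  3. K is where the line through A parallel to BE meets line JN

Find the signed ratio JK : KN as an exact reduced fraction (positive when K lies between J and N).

JK:KN = 1/3

Assign N = (0, 0), J = (1, 0), G = (0, 1), E = (-1, 3) — the answer is frame-independent, so this choice is without loss of generality.
1. A is the midpoint of JE ⇒ A = (0, 3/2)
2. B is the midpoint of GE ⇒ B = (-1/2, 2)
3. K is where the line through A parallel to BE meets line JN ⇒ K = (3/4, 0)
K = J + t·(N−J) with t = 1/4, so JK:KN = t:(1−t) = 1/4:3/4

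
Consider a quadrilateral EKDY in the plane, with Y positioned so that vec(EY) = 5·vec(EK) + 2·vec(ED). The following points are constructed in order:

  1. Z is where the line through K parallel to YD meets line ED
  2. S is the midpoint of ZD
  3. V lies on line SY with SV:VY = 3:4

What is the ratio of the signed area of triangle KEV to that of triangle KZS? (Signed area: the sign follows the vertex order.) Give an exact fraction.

Choose coordinates E = (0, 0), K = (1, 0), D = (0, 1), Y = (5, 2).
1. Z is where the line through K parallel to YD meets line ED ⇒ Z = (0, -1/5)
2. S is the midpoint of ZD ⇒ S = (0, 2/5)
3. V lies on line SY with SV:VY = 3:4 ⇒ V = (15/7, 38/35)
2·[KEV] = -38/35, 2·[KZS] = -3/5
[KEV]:[KZS] = -38/35:-3/5 = 38/21

[KEV]:[KZS] = 38/21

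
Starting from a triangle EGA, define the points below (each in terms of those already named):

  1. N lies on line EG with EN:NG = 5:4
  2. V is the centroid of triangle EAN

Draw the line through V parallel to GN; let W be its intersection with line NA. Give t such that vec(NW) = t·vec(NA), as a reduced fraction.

t = 1/3

Set E = (0, 0), G = (1, 0), A = (0, 1); any affine frame gives the same invariant.
1. N lies on line EG with EN:NG = 5:4 ⇒ N = (5/9, 0)
2. V is the centroid of triangle EAN ⇒ V = (5/27, 1/3)
through V parallel to GN: direction (-4/9, 0); meets NA at W = (10/27, 1/3)
W = N + t·(A−N) with t = 1/3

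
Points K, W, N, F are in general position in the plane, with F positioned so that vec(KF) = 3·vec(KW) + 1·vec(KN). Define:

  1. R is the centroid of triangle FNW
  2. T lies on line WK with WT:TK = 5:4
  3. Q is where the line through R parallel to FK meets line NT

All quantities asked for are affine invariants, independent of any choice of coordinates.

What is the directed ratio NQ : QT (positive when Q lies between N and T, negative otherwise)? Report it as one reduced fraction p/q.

NQ:QT = 21/10

Set K = (0, 0), W = (1, 0), N = (0, 1), F = (3, 1); any affine frame gives the same invariant.
1. R is the centroid of triangle FNW ⇒ R = (4/3, 2/3)
2. T lies on line WK with WT:TK = 5:4 ⇒ T = (4/9, 0)
3. Q is where the line through R parallel to FK meets line NT ⇒ Q = (28/93, 10/31)
Q = N + t·(T−N) with t = 21/31, so NQ:QT = t:(1−t) = 21/31:10/31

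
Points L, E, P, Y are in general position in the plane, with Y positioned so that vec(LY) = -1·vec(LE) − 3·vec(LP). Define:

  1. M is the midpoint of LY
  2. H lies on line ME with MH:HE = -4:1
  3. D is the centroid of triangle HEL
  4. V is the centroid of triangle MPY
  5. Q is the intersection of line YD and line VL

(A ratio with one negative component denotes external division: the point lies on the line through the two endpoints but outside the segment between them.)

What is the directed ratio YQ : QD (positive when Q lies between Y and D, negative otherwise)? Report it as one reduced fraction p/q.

YQ:QD = -3/8

Choose coordinates L = (0, 0), E = (1, 0), P = (0, 1), Y = (-1, -3).
1. M is the midpoint of LY ⇒ M = (-1/2, -3/2)
2. H lies on line ME with MH:HE = -4:1 ⇒ H = (3/2, 1/2)
3. D is the centroid of triangle HEL ⇒ D = (5/6, 1/6)
4. V is the centroid of triangle MPY ⇒ V = (-1/2, -7/6)
5. Q is the intersection of line YD and line VL ⇒ Q = (-21/10, -49/10)
Q = Y + t·(D−Y) with t = -3/5, so YQ:QD = t:(1−t) = -3/5:8/5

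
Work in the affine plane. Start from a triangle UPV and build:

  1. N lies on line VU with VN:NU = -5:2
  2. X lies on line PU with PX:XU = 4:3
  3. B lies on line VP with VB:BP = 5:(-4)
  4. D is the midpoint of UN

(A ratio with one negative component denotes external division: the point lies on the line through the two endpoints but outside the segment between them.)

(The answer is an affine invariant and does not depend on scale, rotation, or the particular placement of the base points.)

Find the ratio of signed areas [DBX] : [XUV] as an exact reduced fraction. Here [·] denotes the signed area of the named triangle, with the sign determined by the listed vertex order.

[DBX]:[XUV] = -68/9

Work in coordinates with U = (0, 0), P = (1, 0), V = (0, 1).
1. N lies on line VU with VN:NU = -5:2 ⇒ N = (0, -2/3)
2. X lies on line PU with PX:XU = 4:3 ⇒ X = (3/7, 0)
3. B lies on line VP with VB:BP = 5:(-4) ⇒ B = (5, -4)
4. D is the midpoint of UN ⇒ D = (0, -1/3)
2·[DBX] = 68/21, 2·[XUV] = -3/7
[DBX]:[XUV] = 68/21:-3/7 = -68/9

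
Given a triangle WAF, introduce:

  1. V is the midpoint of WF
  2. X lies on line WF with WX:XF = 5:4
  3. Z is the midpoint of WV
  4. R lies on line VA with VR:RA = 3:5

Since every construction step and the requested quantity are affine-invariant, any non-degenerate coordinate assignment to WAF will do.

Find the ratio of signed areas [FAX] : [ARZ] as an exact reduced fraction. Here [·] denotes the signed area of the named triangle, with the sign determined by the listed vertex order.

Set W = (0, 0), A = (1, 0), F = (0, 1); any affine frame gives the same invariant.
1. V is the midpoint of WF ⇒ V = (0, 1/2)
2. X lies on line WF with WX:XF = 5:4 ⇒ X = (0, 5/9)
3. Z is the midpoint of WV ⇒ Z = (0, 1/4)
4. R lies on line VA with VR:RA = 3:5 ⇒ R = (3/8, 5/16)
2·[FAX] = -4/9, 2·[ARZ] = 5/32
[FAX]:[ARZ] = -4/9:5/32 = -128/45

[FAX]:[ARZ] = -128/45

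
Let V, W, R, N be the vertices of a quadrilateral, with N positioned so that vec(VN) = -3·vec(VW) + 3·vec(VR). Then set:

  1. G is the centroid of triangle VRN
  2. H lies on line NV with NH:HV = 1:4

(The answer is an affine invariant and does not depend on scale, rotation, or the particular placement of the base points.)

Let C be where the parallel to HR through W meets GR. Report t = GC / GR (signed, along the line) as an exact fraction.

Assign V = (0, 0), W = (1, 0), R = (0, 1), N = (-3, 3) — the answer is frame-independent, so this choice is without loss of generality.
1. G is the centroid of triangle VRN ⇒ G = (-1, 4/3)
2. H lies on line NV with NH:HV = 1:4 ⇒ H = (-12/5, 12/5)
through W parallel to HR: direction (12/5, -7/5); meets GR at C = (-5/3, 14/9)
C = G + t·(R−G) with t = -2/3

t = -2/3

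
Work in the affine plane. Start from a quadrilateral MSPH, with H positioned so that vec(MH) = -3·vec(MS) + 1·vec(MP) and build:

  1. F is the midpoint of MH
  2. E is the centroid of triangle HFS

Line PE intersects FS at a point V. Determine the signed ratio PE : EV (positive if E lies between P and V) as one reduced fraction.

Set M = (0, 0), S = (1, 0), P = (0, 1), H = (-3, 1); any affine frame gives the same invariant.
1. F is the midpoint of MH ⇒ F = (-3/2, 1/2)
2. E is the centroid of triangle HFS ⇒ E = (-7/6, 1/2)
line PE meets FS at V = (-14/11, 5/11)
E = P + t·(V−P) with t = 11/12, so PE:EV = 11/12:1/12

PE:EV = 11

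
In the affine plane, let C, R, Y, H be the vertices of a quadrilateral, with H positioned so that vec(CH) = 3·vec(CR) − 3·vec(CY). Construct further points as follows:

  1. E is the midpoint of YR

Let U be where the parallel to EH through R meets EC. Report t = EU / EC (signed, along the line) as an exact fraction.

t = -1/6

Work in coordinates with C = (0, 0), R = (1, 0), Y = (0, 1), H = (3, -3).
1. E is the midpoint of YR ⇒ E = (1/2, 1/2)
through R parallel to EH: direction (5/2, -7/2); meets EC at U = (7/12, 7/12)
U = E + t·(C−E) with t = -1/6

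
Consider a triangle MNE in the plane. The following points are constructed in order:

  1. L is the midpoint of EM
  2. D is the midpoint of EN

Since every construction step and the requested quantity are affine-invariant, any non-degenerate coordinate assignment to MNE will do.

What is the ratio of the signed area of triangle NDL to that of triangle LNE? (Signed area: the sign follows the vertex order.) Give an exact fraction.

Set M = (0, 0), N = (1, 0), E = (0, 1); any affine frame gives the same invariant.
1. L is the midpoint of EM ⇒ L = (0, 1/2)
2. D is the midpoint of EN ⇒ D = (1/2, 1/2)
2·[NDL] = 1/4, 2·[LNE] = 1/2
[NDL]:[LNE] = 1/4:1/2 = 1/2

[NDL]:[LNE] = 1/2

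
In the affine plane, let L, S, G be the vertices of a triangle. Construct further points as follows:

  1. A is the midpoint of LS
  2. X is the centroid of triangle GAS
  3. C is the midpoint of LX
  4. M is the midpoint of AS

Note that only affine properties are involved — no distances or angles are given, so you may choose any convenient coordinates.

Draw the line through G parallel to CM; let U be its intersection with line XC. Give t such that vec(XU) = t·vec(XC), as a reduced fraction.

Assign L = (0, 0), S = (1, 0), G = (0, 1) — the answer is frame-independent, so this choice is without loss of generality.
1. A is the midpoint of LS ⇒ A = (1/2, 0)
2. X is the centroid of triangle GAS ⇒ X = (1/2, 1/3)
3. C is the midpoint of LX ⇒ C = (1/4, 1/6)
4. M is the midpoint of AS ⇒ M = (3/4, 0)
through G parallel to CM: direction (1/2, -1/6); meets XC at U = (1, 2/3)
U = X + t·(C−X) with t = -2

t = -2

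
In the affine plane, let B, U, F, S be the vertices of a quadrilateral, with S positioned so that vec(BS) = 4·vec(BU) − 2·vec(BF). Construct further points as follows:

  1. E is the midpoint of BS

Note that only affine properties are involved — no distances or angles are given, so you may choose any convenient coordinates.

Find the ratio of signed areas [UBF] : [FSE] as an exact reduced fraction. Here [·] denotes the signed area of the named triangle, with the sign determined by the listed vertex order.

[UBF]:[FSE] = 1/2

Set B = (0, 0), U = (1, 0), F = (0, 1), S = (4, -2); any affine frame gives the same invariant.
1. E is the midpoint of BS ⇒ E = (2, -1)
2·[UBF] = -1, 2·[FSE] = -2
[UBF]:[FSE] = -1:-2 = 1/2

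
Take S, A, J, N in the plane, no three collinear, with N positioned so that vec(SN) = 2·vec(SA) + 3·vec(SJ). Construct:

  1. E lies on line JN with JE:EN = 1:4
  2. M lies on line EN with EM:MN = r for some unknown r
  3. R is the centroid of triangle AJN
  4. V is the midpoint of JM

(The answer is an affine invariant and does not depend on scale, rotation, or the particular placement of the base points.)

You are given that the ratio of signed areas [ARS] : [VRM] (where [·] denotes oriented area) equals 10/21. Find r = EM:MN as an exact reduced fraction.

r = -5/4

Work in coordinates with S = (0, 0), A = (1, 0), J = (0, 1), N = (2, 3).
1. E lies on line JN with JE:EN = 1:4 ⇒ E = (2/5, 7/5)
2. With EM:MN = r, write λ = r/(r+1) so M = E + λ·(N−E); M is affine-linear in λ
3. R is the centroid of triangle AJN ⇒ R = (1, 4/3)
4. V is the midpoint of JM ⇒ V is an affine combination of earlier points and hence also affine-linear in λ
Every point depending on M is an affine combination of M and λ-independent points, so each such coordinate is linear in λ; the λ² term in each signed area is a multiple of (N−E)×(N−E) = 0, so 2·[ARS] and 2·[VRM] are each linear in λ. Evaluating at λ=0 and λ=1:
  2·[ARS] = 4/3,   2·[VRM] = 8/15·λ + 2/15
So [ARS]:[VRM] = (4/3) / (8/15·λ + 2/15). Setting this equal to 10/21:
  4/3 = 10/21·(8/15·λ + 2/15)  ⇒  λ = 5
Then r = λ/(1−λ) = (5)/(-4) = -5/4. Check: with r = -5/4, M = (42/5, 47/5) and [ARS]:[VRM] = 10/21 as required.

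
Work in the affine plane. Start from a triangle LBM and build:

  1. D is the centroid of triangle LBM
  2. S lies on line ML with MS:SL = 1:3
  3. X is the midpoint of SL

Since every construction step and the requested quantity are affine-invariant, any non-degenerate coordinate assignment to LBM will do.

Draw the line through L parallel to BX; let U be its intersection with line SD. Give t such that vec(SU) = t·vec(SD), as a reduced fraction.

Assign L = (0, 0), B = (1, 0), M = (0, 1) — the answer is frame-independent, so this choice is without loss of generality.
1. D is the centroid of triangle LBM ⇒ D = (1/3, 1/3)
2. S lies on line ML with MS:SL = 1:3 ⇒ S = (0, 3/4)
3. X is the midpoint of SL ⇒ X = (0, 3/8)
through L parallel to BX: direction (-1, 3/8); meets SD at U = (6/7, -9/28)
U = S + t·(D−S) with t = 18/7

t = 18/7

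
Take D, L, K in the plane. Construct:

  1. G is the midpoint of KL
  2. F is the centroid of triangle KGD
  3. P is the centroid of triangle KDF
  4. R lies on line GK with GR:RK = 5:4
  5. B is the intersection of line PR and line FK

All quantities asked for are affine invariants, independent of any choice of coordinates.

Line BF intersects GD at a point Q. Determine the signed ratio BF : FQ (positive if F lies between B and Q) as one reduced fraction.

BF:FQ = 10/21

Choose coordinates D = (0, 0), L = (1, 0), K = (0, 1).
1. G is the midpoint of KL ⇒ G = (1/2, 1/2)
2. F is the centroid of triangle KGD ⇒ F = (1/6, 1/2)
3. P is the centroid of triangle KDF ⇒ P = (1/18, 1/2)
4. R lies on line GK with GR:RK = 5:4 ⇒ R = (2/9, 7/9)
5. B is the intersection of line PR and line FK ⇒ B = (8/63, 13/21)
line BF meets GD at Q = (1/4, 1/4)
F = B + t·(Q−B) with t = 10/31, so BF:FQ = 10/31:21/31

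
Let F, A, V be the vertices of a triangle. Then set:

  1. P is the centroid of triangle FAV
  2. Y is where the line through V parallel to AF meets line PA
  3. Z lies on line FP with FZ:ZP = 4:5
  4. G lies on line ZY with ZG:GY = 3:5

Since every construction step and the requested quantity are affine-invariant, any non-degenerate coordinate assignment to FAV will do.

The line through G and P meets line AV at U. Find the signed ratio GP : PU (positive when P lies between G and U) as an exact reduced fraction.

Work in coordinates with F = (0, 0), A = (1, 0), V = (0, 1).
1. P is the centroid of triangle FAV ⇒ P = (1/3, 1/3)
2. Y is where the line through V parallel to AF meets line PA ⇒ Y = (-1, 1)
3. Z lies on line FP with FZ:ZP = 4:5 ⇒ Z = (4/27, 4/27)
4. G lies on line ZY with ZG:GY = 3:5 ⇒ G = (-61/216, 101/216)
line GP meets AV at U = (79/104, 25/104)
P = G + t·(U−G) with t = 13/22, so GP:PU = 13/22:9/22

GP:PU = 13/9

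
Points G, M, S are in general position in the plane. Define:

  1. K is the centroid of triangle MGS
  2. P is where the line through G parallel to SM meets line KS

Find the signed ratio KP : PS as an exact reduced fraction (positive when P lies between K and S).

Work in coordinates with G = (0, 0), M = (1, 0), S = (0, 1).
1. K is the centroid of triangle MGS ⇒ K = (1/3, 1/3)
2. P is where the line through G parallel to SM meets line KS ⇒ P = (1, -1)
P = K + t·(S−K) with t = -2, so KP:PS = t:(1−t) = -2:3

KP:PS = -2/3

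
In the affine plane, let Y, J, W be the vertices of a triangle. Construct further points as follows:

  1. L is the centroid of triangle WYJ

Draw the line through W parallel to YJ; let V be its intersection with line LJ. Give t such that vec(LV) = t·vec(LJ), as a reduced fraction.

Assign Y = (0, 0), J = (1, 0), W = (0, 1) — the answer is frame-independent, so this choice is without loss of generality.
1. L is the centroid of triangle WYJ ⇒ L = (1/3, 1/3)
through W parallel to YJ: direction (1, 0); meets LJ at V = (-1, 1)
V = L + t·(J−L) with t = -2

t = -2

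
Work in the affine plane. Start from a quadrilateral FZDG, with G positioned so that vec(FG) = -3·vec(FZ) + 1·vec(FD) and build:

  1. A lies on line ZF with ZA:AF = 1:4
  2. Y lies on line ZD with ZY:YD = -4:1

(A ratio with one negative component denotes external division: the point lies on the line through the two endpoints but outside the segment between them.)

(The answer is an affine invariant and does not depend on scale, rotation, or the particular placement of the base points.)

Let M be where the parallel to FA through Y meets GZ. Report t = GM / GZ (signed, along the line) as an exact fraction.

Assign F = (0, 0), Z = (1, 0), D = (0, 1), G = (-3, 1) — the answer is frame-independent, so this choice is without loss of generality.
1. A lies on line ZF with ZA:AF = 1:4 ⇒ A = (4/5, 0)
2. Y lies on line ZD with ZY:YD = -4:1 ⇒ Y = (-1/3, 4/3)
through Y parallel to FA: direction (4/5, 0); meets GZ at M = (-13/3, 4/3)
M = G + t·(Z−G) with t = -1/3

t = -1/3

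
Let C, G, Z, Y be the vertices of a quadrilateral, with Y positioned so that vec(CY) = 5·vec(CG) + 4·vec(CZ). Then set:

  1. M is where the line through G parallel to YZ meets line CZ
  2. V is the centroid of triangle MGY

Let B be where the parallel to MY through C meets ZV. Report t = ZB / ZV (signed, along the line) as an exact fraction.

Assign C = (0, 0), G = (1, 0), Z = (0, 1), Y = (5, 4) — the answer is frame-independent, so this choice is without loss of generality.
1. M is where the line through G parallel to YZ meets line CZ ⇒ M = (0, -3/5)
2. V is the centroid of triangle MGY ⇒ V = (2, 17/15)
through C parallel to MY: direction (5, 23/5); meets ZV at B = (75/64, 69/64)
B = Z + t·(V−Z) with t = 75/128

t = 75/128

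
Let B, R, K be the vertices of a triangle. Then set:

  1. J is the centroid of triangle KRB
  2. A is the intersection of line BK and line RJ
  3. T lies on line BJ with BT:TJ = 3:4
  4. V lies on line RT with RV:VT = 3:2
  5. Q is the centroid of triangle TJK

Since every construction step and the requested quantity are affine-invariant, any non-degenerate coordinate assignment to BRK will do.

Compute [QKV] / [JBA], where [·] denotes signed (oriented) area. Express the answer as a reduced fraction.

[QKV]:[JBA] = 64/105

Assign B = (0, 0), R = (1, 0), K = (0, 1) — the answer is frame-independent, so this choice is without loss of generality.
1. J is the centroid of triangle KRB ⇒ J = (1/3, 1/3)
2. A is the intersection of line BK and line RJ ⇒ A = (0, 1/2)
3. T lies on line BJ with BT:TJ = 3:4 ⇒ T = (1/7, 1/7)
4. V lies on line RT with RV:VT = 3:2 ⇒ V = (17/35, 3/35)
5. Q is the centroid of triangle TJK ⇒ Q = (10/63, 31/63)
2·[QKV] = -32/315, 2·[JBA] = -1/6
[QKV]:[JBA] = -32/315:-1/6 = 64/105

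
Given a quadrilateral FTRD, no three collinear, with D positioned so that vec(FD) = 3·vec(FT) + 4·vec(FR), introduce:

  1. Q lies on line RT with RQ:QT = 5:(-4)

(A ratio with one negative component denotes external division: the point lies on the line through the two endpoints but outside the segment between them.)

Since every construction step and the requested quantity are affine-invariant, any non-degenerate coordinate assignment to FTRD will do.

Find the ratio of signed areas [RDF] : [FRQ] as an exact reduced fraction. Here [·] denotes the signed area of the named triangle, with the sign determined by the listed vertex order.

[RDF]:[FRQ] = 3/5

Work in coordinates with F = (0, 0), T = (1, 0), R = (0, 1), D = (3, 4).
1. Q lies on line RT with RQ:QT = 5:(-4) ⇒ Q = (5, -4)
2·[RDF] = -3, 2·[FRQ] = -5
[RDF]:[FRQ] = -3:-5 = 3/5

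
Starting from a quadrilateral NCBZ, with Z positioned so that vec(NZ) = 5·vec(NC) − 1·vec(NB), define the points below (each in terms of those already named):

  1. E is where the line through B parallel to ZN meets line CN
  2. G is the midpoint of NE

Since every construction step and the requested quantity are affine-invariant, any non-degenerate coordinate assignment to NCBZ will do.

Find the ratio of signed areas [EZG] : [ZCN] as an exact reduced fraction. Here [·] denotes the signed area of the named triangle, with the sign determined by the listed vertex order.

Assign N = (0, 0), C = (1, 0), B = (0, 1), Z = (5, -1) — the answer is frame-independent, so this choice is without loss of generality.
1. E is where the line through B parallel to ZN meets line CN ⇒ E = (5, 0)
2. G is the midpoint of NE ⇒ G = (5/2, 0)
2·[EZG] = -5/2, 2·[ZCN] = 1
[EZG]:[ZCN] = -5/2:1 = -5/2

[EZG]:[ZCN] = -5/2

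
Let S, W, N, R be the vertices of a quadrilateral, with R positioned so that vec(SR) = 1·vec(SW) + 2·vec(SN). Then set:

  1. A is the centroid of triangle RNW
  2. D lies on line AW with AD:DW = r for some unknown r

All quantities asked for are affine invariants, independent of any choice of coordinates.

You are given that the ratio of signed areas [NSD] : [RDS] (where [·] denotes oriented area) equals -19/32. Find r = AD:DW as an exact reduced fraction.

Work in coordinates with S = (0, 0), W = (1, 0), N = (0, 1), R = (1, 2).
1. A is the centroid of triangle RNW ⇒ A = (2/3, 1)
2. With AD:DW = r, write λ = r/(r+1) so D = A + λ·(W−A); D is affine-linear in λ
Every point depending on D is an affine combination of D and λ-independent points, so each such coordinate is linear in λ; the λ² term in each signed area is a multiple of (W−A)×(W−A) = 0, so 2·[NSD] and 2·[RDS] are each linear in λ. Evaluating at λ=0 and λ=1:
  2·[NSD] = 1/3·λ + 2/3,   2·[RDS] = -5/3·λ − 1/3
So [NSD]:[RDS] = (1/3·λ + 2/3) / (-5/3·λ − 1/3). Setting this equal to -19/32:
  1/3·λ + 2/3 = -19/32·(-5/3·λ − 1/3)  ⇒  λ = 5/7
Then r = λ/(1−λ) = (5/7)/(2/7) = 5/2. Check: with r = 5/2, D = (19/21, 2/7) and [NSD]:[RDS] = -19/32 as required.

r = 5/2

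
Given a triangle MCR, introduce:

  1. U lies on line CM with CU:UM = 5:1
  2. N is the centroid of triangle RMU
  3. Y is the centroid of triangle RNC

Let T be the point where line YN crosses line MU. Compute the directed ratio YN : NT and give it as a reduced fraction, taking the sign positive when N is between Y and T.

Assign M = (0, 0), C = (1, 0), R = (0, 1) — the answer is frame-independent, so this choice is without loss of generality.
1. U lies on line CM with CU:UM = 5:1 ⇒ U = (1/6, 0)
2. N is the centroid of triangle RMU ⇒ N = (1/18, 1/3)
3. Y is the centroid of triangle RNC ⇒ Y = (19/54, 4/9)
line YN meets MU at T = (-5/6, 0)
N = Y + t·(T−Y) with t = 1/4, so YN:NT = 1/4:3/4

YN:NT = 1/3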